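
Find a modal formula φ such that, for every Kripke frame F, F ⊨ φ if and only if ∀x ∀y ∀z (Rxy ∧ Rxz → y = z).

◇ψ → □ψ

A defining formula is ◇ψ → □ψ (the CD axiom).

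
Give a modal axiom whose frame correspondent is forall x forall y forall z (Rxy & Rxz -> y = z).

◇p → □p

The condition is partial functionality. The CD schema ◇p → □p defines it.
Suppose ◇p→□p is valid. Take Rxy, Rxz and set V(p)={y}. Then ◇p at x, so □p at x, so p at z, i.e. z=y.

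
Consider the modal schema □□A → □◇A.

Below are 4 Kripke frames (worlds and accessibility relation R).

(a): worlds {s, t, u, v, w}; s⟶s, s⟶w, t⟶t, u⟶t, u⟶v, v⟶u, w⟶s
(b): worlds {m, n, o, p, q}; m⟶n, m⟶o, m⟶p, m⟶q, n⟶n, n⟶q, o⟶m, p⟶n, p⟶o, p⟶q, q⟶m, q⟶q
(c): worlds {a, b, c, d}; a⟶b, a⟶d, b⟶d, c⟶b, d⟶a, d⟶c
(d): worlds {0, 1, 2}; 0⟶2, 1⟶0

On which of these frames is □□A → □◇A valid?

(a), (b), (c)

This is the axiom for a generalized confluence (Geach) condition; its first-order frame correspondent is ∀x ∀z (xRz → ∃w (xR²w ∧ zRw)).
(a): condition met.
(b): condition met.
(c): condition met.
(d): fails — 0R2 but no w with 0R²w and 2Rw.
Valid on: (a), (b), (c).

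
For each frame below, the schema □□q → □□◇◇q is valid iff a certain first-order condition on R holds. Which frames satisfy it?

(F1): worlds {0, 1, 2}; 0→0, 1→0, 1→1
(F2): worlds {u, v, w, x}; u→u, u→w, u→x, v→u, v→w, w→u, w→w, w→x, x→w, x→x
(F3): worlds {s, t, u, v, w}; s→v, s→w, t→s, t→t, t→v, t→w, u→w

(F1), (F2)

This is the axiom for a generalized confluence (Geach) condition; its first-order frame correspondent is ∀x ∀z (xR²z → ∃w (xR²w ∧ zR²w)).
(F1): ✓.
(F2): ✓.
(F3): fails — tR²s but no w* with tR²w* and sR²w*.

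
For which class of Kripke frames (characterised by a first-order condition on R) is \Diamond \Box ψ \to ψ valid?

This is frame-equivalent to ψ → □◇ψ (substitute ¬ψ for ψ and contrapose).
Suppose ψ→□◇ψ is valid. Take Rxy and set V(ψ)={x}. Then ψ at x, so □◇ψ at x, so ◇ψ at y, so some z with Ryz has ψ; z=x, i.e. Ryx.

Symmetry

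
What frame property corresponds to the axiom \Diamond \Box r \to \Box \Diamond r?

Suppose ◇□r→□◇r is valid. Take Rxy, Rxz and set V(r)={w : Ryw}. Then □r at y so ◇□r at x, so □◇r at x, so ◇r at z, giving w with Rzw and Ryw.

Convergence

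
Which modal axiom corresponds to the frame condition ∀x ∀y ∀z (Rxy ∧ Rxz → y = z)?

◇ψ → □ψ

The condition is partial functionality. The CD schema ◇ψ → □ψ defines it.
Suppose ◇ψ→□ψ is valid. Take Rxy, Rxz and set V(ψ)={y}. Then ◇ψ at x, so □ψ at x, so ψ at z, i.e. z=y.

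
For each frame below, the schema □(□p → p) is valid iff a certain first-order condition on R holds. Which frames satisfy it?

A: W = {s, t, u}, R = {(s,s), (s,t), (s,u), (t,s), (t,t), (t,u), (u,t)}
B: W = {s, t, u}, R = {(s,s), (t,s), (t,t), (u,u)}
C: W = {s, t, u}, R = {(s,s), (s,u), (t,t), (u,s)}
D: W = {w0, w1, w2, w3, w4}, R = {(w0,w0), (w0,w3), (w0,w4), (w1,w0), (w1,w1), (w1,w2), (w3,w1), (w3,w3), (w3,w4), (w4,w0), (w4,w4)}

This is the axiom for shift-reflexivity; its first-order frame correspondent is ∀x ∀y (Rxy → Ryy).
A: fails — Rtu but not Ruu.
B: ✓.
C: fails — Rsu but not Ruu.
D: fails — Rw1w2 but not Rw2w2.

B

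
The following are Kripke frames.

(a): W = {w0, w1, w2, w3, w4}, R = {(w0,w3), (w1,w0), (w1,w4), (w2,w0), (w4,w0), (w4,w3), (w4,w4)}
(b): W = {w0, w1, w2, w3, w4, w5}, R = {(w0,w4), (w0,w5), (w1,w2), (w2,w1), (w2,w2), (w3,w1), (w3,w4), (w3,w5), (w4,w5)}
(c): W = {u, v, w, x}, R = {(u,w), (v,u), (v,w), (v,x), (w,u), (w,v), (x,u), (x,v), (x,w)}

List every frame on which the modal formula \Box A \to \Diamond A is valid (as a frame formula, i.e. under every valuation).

Frame correspondent (Sahlqvist): \forall x \exists y Rxy — i.e. seriality.
(a): fails — world w3 has no successor.
(b): fails — world w5 has no successor.
(c): condition met.

(c)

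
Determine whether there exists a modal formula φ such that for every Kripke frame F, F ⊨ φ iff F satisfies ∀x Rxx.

This is a Sahlqvist condition; the T axiom □q → q defines it.
Suppose □q→q is valid. At any x set V(q)={w : Rxw}. Then □q holds at x, so q holds at x, i.e. Rxx.

Yes, by □q → q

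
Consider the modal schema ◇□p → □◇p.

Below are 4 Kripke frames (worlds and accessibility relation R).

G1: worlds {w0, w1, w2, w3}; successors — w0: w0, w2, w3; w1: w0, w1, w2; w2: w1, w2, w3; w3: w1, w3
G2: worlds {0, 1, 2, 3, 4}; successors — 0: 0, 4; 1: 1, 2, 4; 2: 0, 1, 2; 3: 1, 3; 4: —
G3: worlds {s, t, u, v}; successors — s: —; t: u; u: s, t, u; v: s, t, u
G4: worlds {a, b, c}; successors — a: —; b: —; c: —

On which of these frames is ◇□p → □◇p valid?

The schema corresponds to convergence: ∀x ∀y ∀z (Rxy ∧ Rxz → ∃w (Ryw ∧ Rzw)).
G1: satisfies the condition.
G2: fails — R00 and R04 but 0 and 4 have no common successor.
G3: fails — Rut and Rus but t and s have no common successor.
G4: satisfies the condition.

G1, G4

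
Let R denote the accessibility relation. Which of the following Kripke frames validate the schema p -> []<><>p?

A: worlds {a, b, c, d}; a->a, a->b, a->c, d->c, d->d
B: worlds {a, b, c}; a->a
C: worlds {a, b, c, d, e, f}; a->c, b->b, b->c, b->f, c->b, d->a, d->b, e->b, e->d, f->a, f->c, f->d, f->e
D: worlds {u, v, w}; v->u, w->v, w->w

B

The schema corresponds to a generalized confluence (Geach) condition: forall x forall z (xRz -> exists w (x = w & z R^2 w)).
A: fails — aRb but no w with a=w and bR²w.
B: ✓.
C: fails — aRc but no w with a=w and cR²w.
D: fails — vRu but no t with v=t and uR²t.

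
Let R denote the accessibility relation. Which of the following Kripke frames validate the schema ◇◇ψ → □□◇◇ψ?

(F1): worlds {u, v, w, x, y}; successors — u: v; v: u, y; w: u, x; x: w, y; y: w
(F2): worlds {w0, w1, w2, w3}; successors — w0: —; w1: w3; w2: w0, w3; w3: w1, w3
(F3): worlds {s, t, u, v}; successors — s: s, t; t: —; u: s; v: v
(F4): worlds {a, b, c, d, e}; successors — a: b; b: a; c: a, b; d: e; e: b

(F2)

This is the axiom for a generalized confluence (Geach) condition; its first-order frame correspondent is ∀x ∀y ∀z ((xR²y ∧ xR²z) → ∃w (y = w ∧ zR²w)).
(F1): fails — uR²y, uR²y but no t with y=t and yR²t.
(F2): satisfies the condition.
(F3): fails — sR²s, sR²t but no w with s=w and tR²w.
(F4): fails — cR²a, cR²b but no w with a=w and bR²w.
Valid on: (F2).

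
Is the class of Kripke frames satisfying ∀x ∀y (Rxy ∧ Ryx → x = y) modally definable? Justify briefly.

If a class were modally definable it would be closed under surjective bounded morphisms (Goldblatt–Thomason).
The 6-cycle (worlds s,t,u,v,w,x with s→t→u→v→w→x→s) is antisymmetric. Sending even-indexed worlds to a and odd-indexed worlds to b is a surjective bounded morphism onto the two-world frame with a↔b, which is not antisymmetric.
So no modal formula (or set of formulas) defines exactly the antisymmetric frames.

Not modally definable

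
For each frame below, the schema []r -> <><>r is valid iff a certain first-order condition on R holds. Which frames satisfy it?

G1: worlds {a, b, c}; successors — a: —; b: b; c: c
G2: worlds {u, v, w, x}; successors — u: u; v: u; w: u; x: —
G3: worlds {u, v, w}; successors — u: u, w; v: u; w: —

The schema corresponds to a generalized confluence (Geach) condition: forall x exists w (xRw & x R^2 w).
G1: fails — at a but no w with aRw and aR²w.
G2: fails — at x but no t with xRt and xR²t.
G3: fails — at w but no t with wRt and wR²t.
Valid on no frame.

none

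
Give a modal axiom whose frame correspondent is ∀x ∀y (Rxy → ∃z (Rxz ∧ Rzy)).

□□s → □s

The condition is density. The C4 schema □□s → □s defines it.
Suppose □□s→□s is valid. Take Rxy and set V(s)={w : xR²w}. Then □□s at x, so □s at x, so s at y, i.e. ∃z(Rxz∧Rzy).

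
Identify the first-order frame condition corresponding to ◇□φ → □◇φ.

Suppose ◇□φ→□◇φ is valid. Take Rxy, Rxz and set V(φ)={w : Ryw}. Then □φ at y so ◇□φ at x, so □◇φ at x, so ◇φ at z, giving w with Rzw and Ryw.

Convergence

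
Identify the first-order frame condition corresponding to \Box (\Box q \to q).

Suppose □(□q→q) is valid. Take Rxy and set V(q)={w : Ryw}. Then at y, □q holds; since □(□q→q) at x, □q→q at y, so q at y, i.e. Ryy.

shift-reflexivity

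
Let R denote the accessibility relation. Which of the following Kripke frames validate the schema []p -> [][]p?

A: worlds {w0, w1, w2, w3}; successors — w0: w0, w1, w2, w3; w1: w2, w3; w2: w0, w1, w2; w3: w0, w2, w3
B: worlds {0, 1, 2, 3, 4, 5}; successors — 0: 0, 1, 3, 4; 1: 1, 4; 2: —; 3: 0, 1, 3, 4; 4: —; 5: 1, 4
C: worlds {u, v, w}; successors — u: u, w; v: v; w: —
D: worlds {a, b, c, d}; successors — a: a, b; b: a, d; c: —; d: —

The schema corresponds to transitivity: forall x forall y forall z (Rxy & Ryz -> Rxz).
A: fails — Rw1w2 and Rw2w0 but not Rw1w0.
B: holds.
C: holds.
D: fails — Rab and Rbd but not Rad.

B, C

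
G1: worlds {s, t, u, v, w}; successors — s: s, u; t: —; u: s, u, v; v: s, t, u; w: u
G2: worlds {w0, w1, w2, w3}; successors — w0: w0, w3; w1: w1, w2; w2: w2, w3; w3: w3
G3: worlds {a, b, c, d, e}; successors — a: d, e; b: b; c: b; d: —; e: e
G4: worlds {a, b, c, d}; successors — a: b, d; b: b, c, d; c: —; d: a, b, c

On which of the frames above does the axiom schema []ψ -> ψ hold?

This is the axiom for reflexivity; its first-order frame correspondent is forall x Rxx.
G1: fails — world t does not see itself.
G2: ✓.
G3: fails — world a does not see itself.
G4: fails — world a does not see itself.
Valid on: G2.

G2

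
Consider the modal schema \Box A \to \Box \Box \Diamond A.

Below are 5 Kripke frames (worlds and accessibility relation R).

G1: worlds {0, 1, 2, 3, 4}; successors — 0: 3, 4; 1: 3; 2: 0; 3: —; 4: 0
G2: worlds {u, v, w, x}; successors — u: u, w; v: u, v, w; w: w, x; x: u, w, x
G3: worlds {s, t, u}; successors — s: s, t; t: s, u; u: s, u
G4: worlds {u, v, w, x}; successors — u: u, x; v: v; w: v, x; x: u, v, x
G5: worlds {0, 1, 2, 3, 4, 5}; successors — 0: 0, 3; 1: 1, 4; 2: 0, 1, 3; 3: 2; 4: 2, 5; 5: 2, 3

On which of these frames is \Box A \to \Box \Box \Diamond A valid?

The schema corresponds to a generalized confluence (Geach) condition: \forall x \forall z (x R^2 z \to \exists w (xRw \wedge zRw)).
G1: fails — 2R²3 but no w with 2Rw and 3Rw.
G2: condition met.
G3: condition met.
G4: fails — uR²v but no t with uRt and vRt.
G5: fails — 0R²3 but no w with 0Rw and 3Rw.
Valid on: G2, G3.

G2, G3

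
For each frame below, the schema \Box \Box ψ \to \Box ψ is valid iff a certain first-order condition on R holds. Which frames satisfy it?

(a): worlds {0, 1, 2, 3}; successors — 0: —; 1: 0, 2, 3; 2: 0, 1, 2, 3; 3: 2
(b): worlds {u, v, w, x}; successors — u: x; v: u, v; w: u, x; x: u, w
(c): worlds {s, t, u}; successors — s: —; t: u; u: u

This is the axiom for density; its first-order frame correspondent is \forall x \forall y (Rxy \to \exists z (Rxz \wedge Rzy)).
(a): satisfies the condition.
(b): fails — Rxw but no z with Rxz and Rzw.
(c): satisfies the condition.
Valid on: (a), (c).

(a), (c)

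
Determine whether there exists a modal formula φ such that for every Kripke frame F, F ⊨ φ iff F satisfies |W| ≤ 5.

No — not modally definable

Modal frame validity is preserved under disjoint unions.
Any modal formula valid on each of 6 disjoint one-world frames is valid on their disjoint union (validity is preserved under disjoint unions). Each one-world frame has |W|=1≤5, but the union has |W|=6.
So no modal formula (or set of formulas) defines exactly the |W|≤5 frames.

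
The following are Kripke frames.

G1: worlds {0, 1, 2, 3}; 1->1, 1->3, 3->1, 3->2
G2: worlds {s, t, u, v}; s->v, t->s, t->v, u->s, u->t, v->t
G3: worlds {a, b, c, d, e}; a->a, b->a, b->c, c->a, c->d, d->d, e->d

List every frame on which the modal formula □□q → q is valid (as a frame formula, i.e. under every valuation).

This is the axiom for a generalized confluence (Geach) condition; its first-order frame correspondent is ∀x ∃w (xR²w ∧ x = w).
G1: fails — at 0 but no w with 0R²w and 0=w.
G2: fails — at s but no w with sR²w and s=w.
G3: fails — at b but no w with bR²w and b=w.

none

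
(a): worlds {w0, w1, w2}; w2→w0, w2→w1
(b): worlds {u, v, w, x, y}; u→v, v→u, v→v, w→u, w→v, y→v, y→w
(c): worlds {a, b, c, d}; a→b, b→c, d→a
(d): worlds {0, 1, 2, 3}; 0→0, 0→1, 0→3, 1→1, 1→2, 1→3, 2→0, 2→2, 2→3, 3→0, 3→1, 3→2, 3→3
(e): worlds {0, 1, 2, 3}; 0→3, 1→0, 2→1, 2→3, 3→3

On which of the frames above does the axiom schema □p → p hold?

The schema corresponds to reflexivity: ∀x Rxx.
(a): fails — world w0 does not see itself.
(b): fails — world u does not see itself.
(c): fails — world a does not see itself.
(d): satisfies the condition.
(e): fails — world 0 does not see itself.

(d)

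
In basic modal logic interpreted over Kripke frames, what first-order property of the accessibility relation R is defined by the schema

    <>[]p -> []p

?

This is frame-equivalent to ◇p → □◇p (substitute ¬p for p and contrapose).
Suppose ◇p→□◇p is valid. Take Rxy, Rxz and set V(p)={y}. Then ◇p at x, so □◇p at x, so ◇p at z, so some w with Rzw has p; w=y, i.e. Rzy. By symmetry of the argument, Ryz.
Conversely, on a frame with the Euclidean property the schema holds at every world under every valuation.
So the correspondent is the Euclidean property.

The Euclidean property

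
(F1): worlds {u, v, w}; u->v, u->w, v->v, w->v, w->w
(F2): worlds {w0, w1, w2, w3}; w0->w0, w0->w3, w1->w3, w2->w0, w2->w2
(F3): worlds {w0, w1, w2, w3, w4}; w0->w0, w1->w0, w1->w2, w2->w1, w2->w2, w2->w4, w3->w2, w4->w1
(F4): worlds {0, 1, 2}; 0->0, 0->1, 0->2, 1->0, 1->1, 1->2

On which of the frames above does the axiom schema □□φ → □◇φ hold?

The schema corresponds to a generalized confluence (Geach) condition: ∀x ∀z (xRz → ∃w (xR²w ∧ zRw)).
(F1): holds.
(F2): fails — w0Rw3 but no w with w0R²w and w3Rw.
(F3): holds.
(F4): fails — 0R2 but no w with 0R²w and 2Rw.

(F1), (F3)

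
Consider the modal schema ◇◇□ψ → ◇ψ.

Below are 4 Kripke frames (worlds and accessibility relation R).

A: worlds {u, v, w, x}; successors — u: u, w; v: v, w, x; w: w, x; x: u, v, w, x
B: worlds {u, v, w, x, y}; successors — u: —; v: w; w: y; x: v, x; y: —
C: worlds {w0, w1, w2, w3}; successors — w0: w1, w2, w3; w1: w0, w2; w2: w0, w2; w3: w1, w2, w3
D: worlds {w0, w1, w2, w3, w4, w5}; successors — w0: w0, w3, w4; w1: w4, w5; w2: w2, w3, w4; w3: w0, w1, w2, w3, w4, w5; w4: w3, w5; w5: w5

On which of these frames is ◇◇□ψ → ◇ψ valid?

Frame correspondent (Sahlqvist): ∀x ∀y (xR²y → ∃w (yRw ∧ xRw)) — i.e. a generalized confluence (Geach) condition.
A: satisfies the condition.
B: fails — vR²y but no t with yRt and vRt.
C: satisfies the condition.
D: fails — w0R²w5 but no w with w5Rw and w0Rw.
Valid on: A, C.

A, C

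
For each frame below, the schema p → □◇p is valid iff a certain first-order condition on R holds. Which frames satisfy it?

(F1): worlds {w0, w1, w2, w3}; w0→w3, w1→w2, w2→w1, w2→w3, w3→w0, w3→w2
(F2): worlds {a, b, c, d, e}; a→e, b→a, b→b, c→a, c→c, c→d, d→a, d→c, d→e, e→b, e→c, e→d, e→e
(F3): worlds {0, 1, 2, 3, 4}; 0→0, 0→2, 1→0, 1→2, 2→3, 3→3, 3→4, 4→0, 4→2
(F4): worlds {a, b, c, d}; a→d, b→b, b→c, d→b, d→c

Frame correspondent (Sahlqvist): ∀x ∀y (Rxy → Ryx) — i.e. symmetry.
(F1): satisfies the condition.
(F2): fails — Reb but not Rbe.
(F3): fails — R10 but not R01.
(F4): fails — Rbc but not Rcb.
Valid on: (F1).

(F1)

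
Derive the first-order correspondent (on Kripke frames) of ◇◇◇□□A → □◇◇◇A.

∀x ∀y ∀z ((xR³y ∧ xRz) → ∃w (yR²w ∧ zR³w))

This is a Sahlqvist (Geach-type) schema ◇^3□^2A → □^1◇^3A.
Minimal-valuation argument: fix x; take any y with xR^3y and any z with xR^1z. Set V(A) to the set of worlds R-reachable from y in exactly 2 steps. Then □^2A holds at y, so the antecedent holds at x; validity forces ◇^3A at z, giving a w with zR^3w and yR^2w.
First-order correspondent: ∀x ∀y ∀z ((xR³y ∧ xRz) → ∃w (yR²w ∧ zR³w)).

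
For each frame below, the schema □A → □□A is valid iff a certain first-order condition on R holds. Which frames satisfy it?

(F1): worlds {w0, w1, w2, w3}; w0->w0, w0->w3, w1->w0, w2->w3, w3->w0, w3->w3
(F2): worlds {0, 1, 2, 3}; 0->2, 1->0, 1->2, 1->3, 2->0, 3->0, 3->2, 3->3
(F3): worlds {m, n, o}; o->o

Frame correspondent (Sahlqvist): ∀x ∀y ∀z (Rxy ∧ Ryz → Rxz) — i.e. transitivity.
(F1): fails — Rw1w0 and Rw0w3 but not Rw1w3.
(F2): fails — R02 and R20 but not R00.
(F3): satisfies the condition.

(F3)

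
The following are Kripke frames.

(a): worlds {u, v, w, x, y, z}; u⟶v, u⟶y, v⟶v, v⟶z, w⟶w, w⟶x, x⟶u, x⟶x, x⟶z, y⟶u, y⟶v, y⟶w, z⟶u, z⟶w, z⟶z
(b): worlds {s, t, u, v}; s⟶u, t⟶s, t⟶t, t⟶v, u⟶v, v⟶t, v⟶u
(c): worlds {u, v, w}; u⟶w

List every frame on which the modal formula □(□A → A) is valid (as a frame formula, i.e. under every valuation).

none

This is the axiom for shift-reflexivity; its first-order frame correspondent is ∀x ∀y (Rxy → Ryy).
(a): fails — Rxu but not Ruu.
(b): fails — Ruv but not Rvv.
(c): fails — Ruw but not Rww.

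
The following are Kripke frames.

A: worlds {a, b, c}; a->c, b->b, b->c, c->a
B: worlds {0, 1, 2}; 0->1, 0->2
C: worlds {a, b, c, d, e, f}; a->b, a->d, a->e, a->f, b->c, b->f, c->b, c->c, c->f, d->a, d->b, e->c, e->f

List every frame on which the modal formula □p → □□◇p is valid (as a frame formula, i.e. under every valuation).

Frame correspondent (Sahlqvist): ∀x ∀z (xR²z → ∃w (xRw ∧ zRw)) — i.e. a generalized confluence (Geach) condition.
A: fails — bR²c but no w with bRw and cRw.
B: satisfies the condition.
C: fails — aR²f but no w with aRw and fRw.

B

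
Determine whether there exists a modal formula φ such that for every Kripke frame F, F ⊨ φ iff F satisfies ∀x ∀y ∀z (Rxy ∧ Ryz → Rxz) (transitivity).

Yes, by □q → □□q

The condition is transitivity. A defining modal formula is □q → □□q.
Suppose □q→□□q is valid. Take Rxy, Ryz and set V(q)={w : Rxw}. Then □q at x, so □□q at x, so □q at y, so q at z, i.e. Rxz.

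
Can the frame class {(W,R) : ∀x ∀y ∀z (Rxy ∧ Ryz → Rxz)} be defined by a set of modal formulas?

This is a Sahlqvist condition; the 4 axiom □q → □□q defines it.

Yes — defined by □q → □□q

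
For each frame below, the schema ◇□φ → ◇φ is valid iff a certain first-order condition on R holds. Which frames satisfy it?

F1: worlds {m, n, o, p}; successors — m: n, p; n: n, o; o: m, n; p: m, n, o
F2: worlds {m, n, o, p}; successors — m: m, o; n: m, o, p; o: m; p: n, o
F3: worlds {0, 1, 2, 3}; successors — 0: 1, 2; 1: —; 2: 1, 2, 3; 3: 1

F1

This is the axiom for a generalized confluence (Geach) condition; its first-order frame correspondent is ∀x ∀y (xRy → ∃w (yRw ∧ xRw)).
F1: condition met.
F2: fails — pRo but no w with oRw and pRw.
F3: fails — 0R1 but no w with 1Rw and 0Rw.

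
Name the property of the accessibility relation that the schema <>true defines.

Seriality

◇⊤ holds at w iff w has a successor, so frame-validity of ◇⊤ is exactly seriality. Equivalently via □ψ → ◇ψ:
Suppose □ψ→◇ψ is valid. At any x set V(ψ)=W. Then □ψ at x, so ◇ψ at x, so x has a successor.
Conversely, any frame satisfying forall x exists y Rxy validates the schema.
Frame condition: forall x exists y Rxy.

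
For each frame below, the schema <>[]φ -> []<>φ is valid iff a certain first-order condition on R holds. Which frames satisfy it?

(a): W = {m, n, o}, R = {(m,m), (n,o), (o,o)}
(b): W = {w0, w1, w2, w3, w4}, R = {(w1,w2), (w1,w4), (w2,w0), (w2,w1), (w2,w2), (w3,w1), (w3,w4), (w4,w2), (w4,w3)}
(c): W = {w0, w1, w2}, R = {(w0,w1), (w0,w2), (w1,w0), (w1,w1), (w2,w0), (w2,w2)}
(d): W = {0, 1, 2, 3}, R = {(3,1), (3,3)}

Frame correspondent (Sahlqvist): forall x forall y forall z (Rxy & Rxz -> exists w (Ryw & Rzw)) — i.e. convergence.
(a): ✓.
(b): fails — Rw2w2 and Rw2w0 but w2 and w0 have no common successor.
(c): ✓.
(d): fails — R33 and R31 but 3 and 1 have no common successor.

(a), (c)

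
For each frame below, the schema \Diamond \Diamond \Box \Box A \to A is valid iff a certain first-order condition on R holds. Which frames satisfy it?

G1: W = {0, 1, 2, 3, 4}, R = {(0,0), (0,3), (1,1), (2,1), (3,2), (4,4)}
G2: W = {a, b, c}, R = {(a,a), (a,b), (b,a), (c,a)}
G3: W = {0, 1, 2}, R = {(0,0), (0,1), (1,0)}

G3

This is the axiom for a generalized confluence (Geach) condition; its first-order frame correspondent is \forall x \forall y (x R^2 y \to \exists w (y R^2 w \wedge x = w)).
G1: fails — 0R²2 but no w with 2R²w and 0=w.
G2: fails — cR²a but no w with aR²w and c=w.
G3: ✓.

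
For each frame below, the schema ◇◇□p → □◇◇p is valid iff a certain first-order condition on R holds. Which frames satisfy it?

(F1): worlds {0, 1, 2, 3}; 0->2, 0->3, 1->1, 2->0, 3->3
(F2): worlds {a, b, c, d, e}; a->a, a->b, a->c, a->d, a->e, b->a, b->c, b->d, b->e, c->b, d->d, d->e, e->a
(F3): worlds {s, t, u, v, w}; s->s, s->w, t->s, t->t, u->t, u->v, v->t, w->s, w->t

(F1), (F3)

The schema corresponds to a generalized confluence (Geach) condition: ∀x ∀y ∀z ((xR²y ∧ xRz) → ∃w (yRw ∧ zR²w)).
(F1): holds.
(F2): fails — aR²c, aRc but no w with cRw and cR²w.
(F3): holds.
Valid on: (F1), (F3).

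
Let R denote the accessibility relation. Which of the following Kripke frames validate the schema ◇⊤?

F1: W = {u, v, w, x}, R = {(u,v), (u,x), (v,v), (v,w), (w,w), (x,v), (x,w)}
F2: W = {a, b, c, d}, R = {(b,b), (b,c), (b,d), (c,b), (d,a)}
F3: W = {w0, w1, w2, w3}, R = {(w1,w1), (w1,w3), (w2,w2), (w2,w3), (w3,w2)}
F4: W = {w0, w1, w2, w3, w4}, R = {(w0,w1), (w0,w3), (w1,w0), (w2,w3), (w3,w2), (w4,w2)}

This is the axiom for seriality; its first-order frame correspondent is ∀x ∃y Rxy.
F1: holds.
F2: fails — world a has no successor.
F3: fails — world w0 has no successor.
F4: holds.
Valid on: F1, F4.

F1, F4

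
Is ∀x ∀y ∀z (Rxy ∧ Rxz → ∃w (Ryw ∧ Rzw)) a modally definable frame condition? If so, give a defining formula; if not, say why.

Yes, by ◇□q → □◇q

This is a Sahlqvist condition; the .2 axiom ◇□q → □◇q defines it.
Suppose ◇□q→□◇q is valid. Take Rxy, Rxz and set V(q)={w : Ryw}. Then □q at y so ◇□q at x, so □◇q at x, so ◇q at z, giving w with Rzw and Ryw.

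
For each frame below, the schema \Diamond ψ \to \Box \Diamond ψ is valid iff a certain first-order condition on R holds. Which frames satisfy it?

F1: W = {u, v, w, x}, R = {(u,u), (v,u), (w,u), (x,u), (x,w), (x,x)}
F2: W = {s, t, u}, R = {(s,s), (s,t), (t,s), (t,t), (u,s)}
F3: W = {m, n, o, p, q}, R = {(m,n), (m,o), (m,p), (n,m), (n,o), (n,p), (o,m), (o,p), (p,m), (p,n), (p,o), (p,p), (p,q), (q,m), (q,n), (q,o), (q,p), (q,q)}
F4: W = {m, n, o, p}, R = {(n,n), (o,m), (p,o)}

F2

This is the axiom for the Euclidean property; its first-order frame correspondent is \forall x \forall y \forall z (Rxy \wedge Rxz \to Ryz).
F1: fails — Rxw and Rxw but not Rww.
F2: holds.
F3: fails — Rmo and Rmo but not Roo.
F4: fails — Rom and Rom but not Rmm.
Valid on: F2.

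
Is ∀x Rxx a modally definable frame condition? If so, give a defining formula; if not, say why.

The condition is reflexivity. A defining modal formula is □r → r.

Yes, by □r → r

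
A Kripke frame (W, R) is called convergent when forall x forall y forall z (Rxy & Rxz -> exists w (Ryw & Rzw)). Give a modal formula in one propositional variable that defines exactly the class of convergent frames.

A defining formula is ◇□r → □◇r (the .2 axiom).

◇□r → □◇r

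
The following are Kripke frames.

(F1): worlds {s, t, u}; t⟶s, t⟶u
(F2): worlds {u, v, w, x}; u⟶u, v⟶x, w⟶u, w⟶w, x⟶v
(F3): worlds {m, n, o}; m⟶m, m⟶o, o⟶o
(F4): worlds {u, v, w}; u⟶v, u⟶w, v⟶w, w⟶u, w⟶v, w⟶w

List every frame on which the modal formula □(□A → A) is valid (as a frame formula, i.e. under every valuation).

Frame correspondent (Sahlqvist): ∀x ∀y (Rxy → Ryy) — i.e. shift-reflexivity.
(F1): fails — Rtu but not Ruu.
(F2): fails — Rvx but not Rxx.
(F3): condition met.
(F4): fails — Ruv but not Rvv.

(F3)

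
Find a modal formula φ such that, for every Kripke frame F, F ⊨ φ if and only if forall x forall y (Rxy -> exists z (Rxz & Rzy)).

The condition is density. The C4 schema □□s → □s defines it.
Suppose □□s→□s is valid. Take Rxy and set V(s)={w : xR²w}. Then □□s at x, so □s at x, so s at y, i.e. ∃z(Rxz∧Rzy).

□□s → □s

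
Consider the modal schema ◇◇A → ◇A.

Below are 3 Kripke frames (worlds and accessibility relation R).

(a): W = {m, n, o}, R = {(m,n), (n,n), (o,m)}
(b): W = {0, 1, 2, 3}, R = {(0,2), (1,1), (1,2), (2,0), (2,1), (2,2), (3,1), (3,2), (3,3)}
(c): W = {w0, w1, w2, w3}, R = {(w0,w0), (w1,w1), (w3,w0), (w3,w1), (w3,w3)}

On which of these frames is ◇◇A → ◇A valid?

This is the axiom for transitivity; its first-order frame correspondent is ∀x ∀y ∀z (Rxy ∧ Ryz → Rxz).
(a): fails — Rom and Rmn but not Ron.
(b): fails — R32 and R20 but not R30.
(c): ✓.
Valid on: (c).

(c)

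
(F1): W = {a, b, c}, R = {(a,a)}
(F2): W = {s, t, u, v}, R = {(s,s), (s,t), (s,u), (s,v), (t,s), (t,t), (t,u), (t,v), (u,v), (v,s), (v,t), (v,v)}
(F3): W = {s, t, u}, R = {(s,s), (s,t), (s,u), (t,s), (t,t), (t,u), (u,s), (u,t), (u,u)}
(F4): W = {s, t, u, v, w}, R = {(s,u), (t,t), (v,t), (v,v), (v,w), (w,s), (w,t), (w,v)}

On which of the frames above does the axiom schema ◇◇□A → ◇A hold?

(F1), (F2), (F3)

The schema corresponds to a generalized confluence (Geach) condition: ∀x ∀y (xR²y → ∃w (yRw ∧ xRw)).
(F1): satisfies the condition.
(F2): satisfies the condition.
(F3): satisfies the condition.
(F4): fails — vR²s but no w* with sRw* and vRw*.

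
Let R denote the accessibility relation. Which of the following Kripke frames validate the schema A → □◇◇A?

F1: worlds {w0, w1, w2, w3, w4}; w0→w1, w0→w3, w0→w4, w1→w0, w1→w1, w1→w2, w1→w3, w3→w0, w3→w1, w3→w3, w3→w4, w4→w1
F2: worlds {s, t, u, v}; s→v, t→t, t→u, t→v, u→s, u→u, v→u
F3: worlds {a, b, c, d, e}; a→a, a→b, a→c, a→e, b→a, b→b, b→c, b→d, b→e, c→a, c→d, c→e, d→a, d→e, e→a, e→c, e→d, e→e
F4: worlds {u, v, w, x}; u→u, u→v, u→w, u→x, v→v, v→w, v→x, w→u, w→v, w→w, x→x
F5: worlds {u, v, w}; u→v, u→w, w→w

Frame correspondent (Sahlqvist): ∀x ∀z (xRz → ∃w (x = w ∧ zR²w)) — i.e. a generalized confluence (Geach) condition.
F1: fails — w1Rw2 but no w with w1=w and w2R²w.
F2: fails — tRu but no w with t=w and uR²w.
F3: holds.
F4: fails — uRx but no t with u=t and xR²t.
F5: fails — uRv but no t with u=t and vR²t.
Valid on: F3.

F3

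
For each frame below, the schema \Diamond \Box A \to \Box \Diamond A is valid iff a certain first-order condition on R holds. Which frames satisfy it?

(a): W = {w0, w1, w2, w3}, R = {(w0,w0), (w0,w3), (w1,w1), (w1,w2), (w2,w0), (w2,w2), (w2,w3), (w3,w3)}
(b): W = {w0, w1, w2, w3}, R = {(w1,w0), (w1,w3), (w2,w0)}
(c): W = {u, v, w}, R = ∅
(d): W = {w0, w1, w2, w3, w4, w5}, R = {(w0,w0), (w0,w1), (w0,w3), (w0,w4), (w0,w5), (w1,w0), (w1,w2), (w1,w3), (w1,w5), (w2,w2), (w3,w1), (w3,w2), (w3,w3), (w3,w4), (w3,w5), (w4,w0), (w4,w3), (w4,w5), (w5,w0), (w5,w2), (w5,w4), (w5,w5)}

(a), (c)

Frame correspondent (Sahlqvist): \forall x \forall y \forall z (Rxy \wedge Rxz \to \exists w (Ryw \wedge Rzw)) — i.e. convergence.
(a): ✓.
(b): fails — Rw1w0 and Rw1w0 but w0 and w0 have no common successor.
(c): ✓.
(d): fails — Rw1w0 and Rw1w2 but w0 and w2 have no common successor.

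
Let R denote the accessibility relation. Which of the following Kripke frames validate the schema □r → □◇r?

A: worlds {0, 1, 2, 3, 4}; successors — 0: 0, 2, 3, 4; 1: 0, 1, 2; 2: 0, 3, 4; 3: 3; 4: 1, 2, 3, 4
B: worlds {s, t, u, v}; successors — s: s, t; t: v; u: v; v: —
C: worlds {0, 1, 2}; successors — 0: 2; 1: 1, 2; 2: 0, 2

The schema corresponds to a generalized confluence (Geach) condition: ∀x ∀z (xRz → ∃w (xRw ∧ zRw)).
A: condition met.
B: fails — sRt but no w with sRw and tRw.
C: condition met.
Valid on: A, C.

A, C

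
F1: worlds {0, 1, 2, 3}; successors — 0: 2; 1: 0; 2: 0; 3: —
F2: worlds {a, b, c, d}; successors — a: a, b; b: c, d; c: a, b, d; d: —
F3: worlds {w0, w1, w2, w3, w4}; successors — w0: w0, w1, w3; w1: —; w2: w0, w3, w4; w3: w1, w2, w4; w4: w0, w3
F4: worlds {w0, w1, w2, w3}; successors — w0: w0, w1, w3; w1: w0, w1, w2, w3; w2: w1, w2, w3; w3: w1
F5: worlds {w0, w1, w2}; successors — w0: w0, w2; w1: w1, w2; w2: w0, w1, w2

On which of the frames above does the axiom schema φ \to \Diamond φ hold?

F5

This is the axiom for reflexivity; its first-order frame correspondent is \forall x Rxx.
F1: fails — world 0 does not see itself.
F2: fails — world b does not see itself.
F3: fails — world w1 does not see itself.
F4: fails — world w3 does not see itself.
F5: holds.
Valid on: F5.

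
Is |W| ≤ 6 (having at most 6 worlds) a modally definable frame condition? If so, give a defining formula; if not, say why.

Any modally definable frame class is closed under disjoint unions.
Any modal formula valid on each of 7 disjoint one-world frames is valid on their disjoint union (validity is preserved under disjoint unions). Each one-world frame has |W|=1≤6, but the union has |W|=7.
Hence having at most 6 worlds is not modally definable.

Not definable by any modal formula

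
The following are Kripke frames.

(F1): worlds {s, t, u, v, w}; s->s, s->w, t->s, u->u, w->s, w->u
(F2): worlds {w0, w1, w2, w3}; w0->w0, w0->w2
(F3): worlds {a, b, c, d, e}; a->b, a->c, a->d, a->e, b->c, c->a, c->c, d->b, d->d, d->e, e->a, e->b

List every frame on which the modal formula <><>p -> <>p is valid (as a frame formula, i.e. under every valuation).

(F2)

This is the axiom for a generalized confluence (Geach) condition; its first-order frame correspondent is forall x forall y (x R^2 y -> exists w (y = w & xRw)).
(F1): fails — sR²u but no w* with u=w* and sRw*.
(F2): satisfies the condition.
(F3): fails — aR²a but no w with a=w and aRw.
Valid on: (F2).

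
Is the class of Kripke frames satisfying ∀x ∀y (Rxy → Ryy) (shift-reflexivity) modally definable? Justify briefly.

Yes: it is shift-reflexivity, defined by the T□ schema □(□p → p).
Suppose □(□p→p) is valid. Take Rxy and set V(p)={w : Ryw}. Then at y, □p holds; since □(□p→p) at x, □p→p at y, so p at y, i.e. Ryy.

Definable; □(□p → p) defines it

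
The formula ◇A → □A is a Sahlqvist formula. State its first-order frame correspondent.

Suppose ◇A→□A is valid. Take Rxy, Rxz and set V(A)={y}. Then ◇A at x, so □A at x, so A at z, i.e. z=y.
Conversely, on a frame with partial functionality the schema holds at every world under every valuation.
Frame condition: ∀x ∀y ∀z (Rxy ∧ Rxz → y = z).

partial functionality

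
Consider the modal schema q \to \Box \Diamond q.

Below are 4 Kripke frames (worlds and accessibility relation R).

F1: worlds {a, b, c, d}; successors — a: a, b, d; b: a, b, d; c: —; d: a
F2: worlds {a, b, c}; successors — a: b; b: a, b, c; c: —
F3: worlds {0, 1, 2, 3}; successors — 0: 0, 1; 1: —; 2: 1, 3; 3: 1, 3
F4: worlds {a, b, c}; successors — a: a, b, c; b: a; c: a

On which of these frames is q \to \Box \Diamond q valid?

F4

Frame correspondent (Sahlqvist): \forall x \forall y (Rxy \to Ryx) — i.e. symmetry.
F1: fails — Rbd but not Rdb.
F2: fails — Rbc but not Rcb.
F3: fails — R31 but not R13.
F4: satisfies the condition.
Valid on: F4.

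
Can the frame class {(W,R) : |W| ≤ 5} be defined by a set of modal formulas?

Not definable by any modal formula

Modal frame validity is preserved under disjoint unions.
Any modal formula valid on each of 6 disjoint one-world frames is valid on their disjoint union (validity is preserved under disjoint unions). Each one-world frame has |W|=1≤5, but the union has |W|=6.
So the class is not modally definable.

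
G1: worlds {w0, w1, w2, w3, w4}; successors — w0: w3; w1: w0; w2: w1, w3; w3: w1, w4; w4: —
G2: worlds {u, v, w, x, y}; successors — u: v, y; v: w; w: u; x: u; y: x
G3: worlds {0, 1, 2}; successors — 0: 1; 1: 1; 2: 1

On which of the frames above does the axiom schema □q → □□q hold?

The schema corresponds to transitivity: ∀x ∀y ∀z (Rxy ∧ Ryz → Rxz).
G1: fails — Rw1w0 and Rw0w3 but not Rw1w3.
G2: fails — Ruv and Rvw but not Ruw.
G3: satisfies the condition.

G3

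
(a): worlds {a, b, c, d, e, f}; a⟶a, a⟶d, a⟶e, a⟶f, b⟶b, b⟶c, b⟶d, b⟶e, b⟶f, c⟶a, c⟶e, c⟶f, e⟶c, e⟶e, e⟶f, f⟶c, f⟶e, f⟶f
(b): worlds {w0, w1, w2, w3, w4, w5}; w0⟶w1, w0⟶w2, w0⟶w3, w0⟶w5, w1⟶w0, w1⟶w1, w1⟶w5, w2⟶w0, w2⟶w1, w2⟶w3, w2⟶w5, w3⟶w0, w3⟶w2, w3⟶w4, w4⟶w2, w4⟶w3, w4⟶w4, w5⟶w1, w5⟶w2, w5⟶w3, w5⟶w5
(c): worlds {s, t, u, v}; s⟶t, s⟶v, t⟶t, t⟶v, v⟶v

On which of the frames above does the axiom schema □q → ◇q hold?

Frame correspondent (Sahlqvist): ∀x ∃y Rxy — i.e. seriality.
(a): fails — world d has no successor.
(b): condition met.
(c): fails — world u has no successor.

(b)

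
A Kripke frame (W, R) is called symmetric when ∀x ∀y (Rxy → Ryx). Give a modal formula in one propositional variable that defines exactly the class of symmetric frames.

The condition is symmetry. The B schema q → □◇q defines it.

q → □◇q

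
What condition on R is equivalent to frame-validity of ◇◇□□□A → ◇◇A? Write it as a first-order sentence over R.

∀x ∀y (xR²y → ∃w (yR³w ∧ xR²w))

This is a Sahlqvist (Geach-type) schema ◇^2□^3A → □^0◇^2A.
Minimal-valuation argument: fix x; take any y with xR^2y and any z with xR^0z. Set V(A) to the set of worlds R-reachable from y in exactly 3 steps. Then □^3A holds at y, so the antecedent holds at x; validity forces ◇^2A at z, giving a w with zR^2w and yR^3w.
First-order correspondent: ∀x ∀y (xR²y → ∃w (yR³w ∧ xR²w)).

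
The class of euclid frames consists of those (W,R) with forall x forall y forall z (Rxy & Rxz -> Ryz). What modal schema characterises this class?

◇s → □◇s

This is the Euclidean property; the standard corresponding axiom is 5: ◇s → □◇s.
Suppose ◇s→□◇s is valid. Take Rxy, Rxz and set V(s)={y}. Then ◇s at x, so □◇s at x, so ◇s at z, so some w with Rzw has s; w=y, i.e. Rzy. By symmetry of the argument, Ryz.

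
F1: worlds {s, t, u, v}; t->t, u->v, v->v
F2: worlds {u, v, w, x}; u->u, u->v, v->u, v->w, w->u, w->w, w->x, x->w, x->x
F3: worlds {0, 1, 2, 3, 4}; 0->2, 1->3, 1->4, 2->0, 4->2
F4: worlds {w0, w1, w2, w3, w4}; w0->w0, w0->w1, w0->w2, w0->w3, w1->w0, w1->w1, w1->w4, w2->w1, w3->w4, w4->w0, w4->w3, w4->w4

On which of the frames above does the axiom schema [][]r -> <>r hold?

F2, F4

This is the axiom for a generalized confluence (Geach) condition; its first-order frame correspondent is forall x exists w (x R^2 w & xRw).
F1: fails — at s but no w with sR²w and sRw.
F2: satisfies the condition.
F3: fails — at 0 but no w with 0R²w and 0Rw.
F4: satisfies the condition.
Valid on: F2, F4.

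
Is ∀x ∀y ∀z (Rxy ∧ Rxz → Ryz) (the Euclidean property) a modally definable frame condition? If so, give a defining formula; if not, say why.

Yes, by ◇p → □◇p

This is a Sahlqvist condition; the 5 axiom ◇p → □◇p defines it.
Suppose ◇p→□◇p is valid. Take Rxy, Rxz and set V(p)={y}. Then ◇p at x, so □◇p at x, so ◇p at z, so some w with Rzw has p; w=y, i.e. Rzy. By symmetry of the argument, Ryz.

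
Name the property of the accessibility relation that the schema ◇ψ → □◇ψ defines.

This schema is the 5 axiom.
It corresponds to the Euclidean property: ∀x ∀y ∀z (Rxy ∧ Rxz → Ryz).

the Euclidean property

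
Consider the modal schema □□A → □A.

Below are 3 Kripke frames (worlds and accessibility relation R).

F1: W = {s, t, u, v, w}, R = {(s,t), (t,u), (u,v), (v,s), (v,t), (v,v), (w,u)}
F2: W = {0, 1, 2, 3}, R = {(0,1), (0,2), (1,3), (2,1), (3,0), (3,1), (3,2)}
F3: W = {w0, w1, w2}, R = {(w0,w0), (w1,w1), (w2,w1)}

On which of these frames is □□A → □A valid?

F3

Frame correspondent (Sahlqvist): ∀x ∀y (Rxy → ∃z (Rxz ∧ Rzy)) — i.e. density.
F1: fails — Rwu but no z with Rwz and Rzu.
F2: fails — R02 but no z with R0z and Rz2.
F3: satisfies the condition.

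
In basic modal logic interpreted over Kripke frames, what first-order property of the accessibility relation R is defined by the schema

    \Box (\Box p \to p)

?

Suppose □(□p→p) is valid. Take Rxy and set V(p)={w : Ryw}. Then at y, □p holds; since □(□p→p) at x, □p→p at y, so p at y, i.e. Ryy.

Shift-reflexivity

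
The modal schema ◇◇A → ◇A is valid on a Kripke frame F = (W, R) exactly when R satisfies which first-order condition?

transitivity: ∀x ∀y ∀z (Rxy ∧ Ryz → Rxz)

This is a form of the 4 axiom.
Its frame correspondent is transitivity — ∀x ∀y ∀z (Rxy ∧ Ryz → Rxz).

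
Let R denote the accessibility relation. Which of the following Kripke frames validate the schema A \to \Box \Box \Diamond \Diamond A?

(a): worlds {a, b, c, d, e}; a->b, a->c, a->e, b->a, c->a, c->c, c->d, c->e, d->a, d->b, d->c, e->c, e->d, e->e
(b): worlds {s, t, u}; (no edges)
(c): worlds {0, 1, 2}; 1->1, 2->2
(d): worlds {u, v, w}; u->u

This is the axiom for a generalized confluence (Geach) condition; its first-order frame correspondent is \forall x \forall z (x R^2 z \to \exists w (x = w \wedge z R^2 w)).
(a): fails — dR²b but no w with d=w and bR²w.
(b): satisfies the condition.
(c): satisfies the condition.
(d): satisfies the condition.

(b), (c), (d)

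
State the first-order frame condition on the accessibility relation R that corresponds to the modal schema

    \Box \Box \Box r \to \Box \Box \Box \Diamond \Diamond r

\forall x \forall z (x R^3 z \to \exists w (x R^3 w \wedge z R^2 w))

This is a Sahlqvist (Geach-type) schema ◇^0□^3r → □^3◇^2r.
First-order correspondent: \forall x \forall z (x R^3 z \to \exists w (x R^3 w \wedge z R^2 w)).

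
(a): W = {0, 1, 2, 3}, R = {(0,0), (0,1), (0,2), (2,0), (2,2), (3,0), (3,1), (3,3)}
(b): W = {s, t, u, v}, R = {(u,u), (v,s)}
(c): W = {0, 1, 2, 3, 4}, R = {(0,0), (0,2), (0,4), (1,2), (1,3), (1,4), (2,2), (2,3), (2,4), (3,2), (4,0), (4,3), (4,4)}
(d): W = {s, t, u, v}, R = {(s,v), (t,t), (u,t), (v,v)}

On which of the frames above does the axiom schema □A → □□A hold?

This is the axiom for transitivity; its first-order frame correspondent is ∀x ∀y ∀z (Rxy ∧ Ryz → Rxz).
(a): fails — R20 and R01 but not R21.
(b): holds.
(c): fails — R32 and R23 but not R33.
(d): holds.
Valid on: (b), (d).

(b), (d)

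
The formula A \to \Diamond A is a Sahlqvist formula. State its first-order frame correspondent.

reflexivity

Replacing A by ¬A and contraposing gives the equivalent schema □A → A.
Suppose □A→A is valid. At any x set V(A)={w : Rxw}. Then □A holds at x, so A holds at x, i.e. Rxx.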